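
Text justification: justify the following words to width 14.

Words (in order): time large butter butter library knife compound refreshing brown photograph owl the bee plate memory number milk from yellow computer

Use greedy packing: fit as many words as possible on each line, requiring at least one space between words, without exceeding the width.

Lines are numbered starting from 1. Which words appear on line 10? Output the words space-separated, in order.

Answer: milk from

Derivation:
Line 1: ['time', 'large'] (min_width=10, slack=4)
Line 2: ['butter', 'butter'] (min_width=13, slack=1)
Line 3: ['library', 'knife'] (min_width=13, slack=1)
Line 4: ['compound'] (min_width=8, slack=6)
Line 5: ['refreshing'] (min_width=10, slack=4)
Line 6: ['brown'] (min_width=5, slack=9)
Line 7: ['photograph', 'owl'] (min_width=14, slack=0)
Line 8: ['the', 'bee', 'plate'] (min_width=13, slack=1)
Line 9: ['memory', 'number'] (min_width=13, slack=1)
Line 10: ['milk', 'from'] (min_width=9, slack=5)
Line 11: ['yellow'] (min_width=6, slack=8)
Line 12: ['computer'] (min_width=8, slack=6)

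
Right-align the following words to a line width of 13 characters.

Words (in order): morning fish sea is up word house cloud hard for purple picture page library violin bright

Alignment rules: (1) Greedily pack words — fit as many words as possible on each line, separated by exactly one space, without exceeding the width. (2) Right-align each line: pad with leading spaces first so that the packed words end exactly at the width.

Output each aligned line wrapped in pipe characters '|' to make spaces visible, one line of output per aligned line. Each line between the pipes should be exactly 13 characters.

Answer: | morning fish|
|    sea is up|
|   word house|
|   cloud hard|
|   for purple|
| picture page|
|      library|
|violin bright|

Derivation:
Line 1: ['morning', 'fish'] (min_width=12, slack=1)
Line 2: ['sea', 'is', 'up'] (min_width=9, slack=4)
Line 3: ['word', 'house'] (min_width=10, slack=3)
Line 4: ['cloud', 'hard'] (min_width=10, slack=3)
Line 5: ['for', 'purple'] (min_width=10, slack=3)
Line 6: ['picture', 'page'] (min_width=12, slack=1)
Line 7: ['library'] (min_width=7, slack=6)
Line 8: ['violin', 'bright'] (min_width=13, slack=0)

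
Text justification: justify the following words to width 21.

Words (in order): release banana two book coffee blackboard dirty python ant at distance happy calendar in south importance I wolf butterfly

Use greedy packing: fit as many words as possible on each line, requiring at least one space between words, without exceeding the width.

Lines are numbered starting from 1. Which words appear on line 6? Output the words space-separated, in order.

Answer: calendar in south

Derivation:
Line 1: ['release', 'banana', 'two'] (min_width=18, slack=3)
Line 2: ['book', 'coffee'] (min_width=11, slack=10)
Line 3: ['blackboard', 'dirty'] (min_width=16, slack=5)
Line 4: ['python', 'ant', 'at'] (min_width=13, slack=8)
Line 5: ['distance', 'happy'] (min_width=14, slack=7)
Line 6: ['calendar', 'in', 'south'] (min_width=17, slack=4)
Line 7: ['importance', 'I', 'wolf'] (min_width=17, slack=4)
Line 8: ['butterfly'] (min_width=9, slack=12)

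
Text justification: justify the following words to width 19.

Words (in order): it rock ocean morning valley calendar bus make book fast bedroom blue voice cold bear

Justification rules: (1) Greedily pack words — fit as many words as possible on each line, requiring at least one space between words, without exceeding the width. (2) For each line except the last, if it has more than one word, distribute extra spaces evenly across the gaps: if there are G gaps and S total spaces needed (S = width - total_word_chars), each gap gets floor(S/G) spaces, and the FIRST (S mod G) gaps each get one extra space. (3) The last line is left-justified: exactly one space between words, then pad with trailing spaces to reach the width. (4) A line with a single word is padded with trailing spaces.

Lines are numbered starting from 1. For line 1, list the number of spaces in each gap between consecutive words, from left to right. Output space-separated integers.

Line 1: ['it', 'rock', 'ocean'] (min_width=13, slack=6)
Line 2: ['morning', 'valley'] (min_width=14, slack=5)
Line 3: ['calendar', 'bus', 'make'] (min_width=17, slack=2)
Line 4: ['book', 'fast', 'bedroom'] (min_width=17, slack=2)
Line 5: ['blue', 'voice', 'cold'] (min_width=15, slack=4)
Line 6: ['bear'] (min_width=4, slack=15)

Answer: 4 4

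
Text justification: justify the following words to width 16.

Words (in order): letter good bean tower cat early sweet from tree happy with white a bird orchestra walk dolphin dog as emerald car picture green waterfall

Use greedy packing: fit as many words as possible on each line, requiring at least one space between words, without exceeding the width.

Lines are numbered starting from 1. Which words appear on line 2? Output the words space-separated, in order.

Line 1: ['letter', 'good', 'bean'] (min_width=16, slack=0)
Line 2: ['tower', 'cat', 'early'] (min_width=15, slack=1)
Line 3: ['sweet', 'from', 'tree'] (min_width=15, slack=1)
Line 4: ['happy', 'with', 'white'] (min_width=16, slack=0)
Line 5: ['a', 'bird', 'orchestra'] (min_width=16, slack=0)
Line 6: ['walk', 'dolphin', 'dog'] (min_width=16, slack=0)
Line 7: ['as', 'emerald', 'car'] (min_width=14, slack=2)
Line 8: ['picture', 'green'] (min_width=13, slack=3)
Line 9: ['waterfall'] (min_width=9, slack=7)

Answer: tower cat early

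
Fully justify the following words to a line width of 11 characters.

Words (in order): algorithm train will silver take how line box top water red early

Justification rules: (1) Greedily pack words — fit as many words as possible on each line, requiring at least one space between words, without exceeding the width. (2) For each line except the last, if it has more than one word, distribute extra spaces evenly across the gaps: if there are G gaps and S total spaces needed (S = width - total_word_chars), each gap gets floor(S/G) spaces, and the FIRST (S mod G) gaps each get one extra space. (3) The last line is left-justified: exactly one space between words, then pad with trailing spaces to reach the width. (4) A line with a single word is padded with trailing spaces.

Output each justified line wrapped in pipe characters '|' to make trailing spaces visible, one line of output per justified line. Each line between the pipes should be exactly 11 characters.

Answer: |algorithm  |
|train  will|
|silver take|
|how    line|
|box     top|
|water   red|
|early      |

Derivation:
Line 1: ['algorithm'] (min_width=9, slack=2)
Line 2: ['train', 'will'] (min_width=10, slack=1)
Line 3: ['silver', 'take'] (min_width=11, slack=0)
Line 4: ['how', 'line'] (min_width=8, slack=3)
Line 5: ['box', 'top'] (min_width=7, slack=4)
Line 6: ['water', 'red'] (min_width=9, slack=2)
Line 7: ['early'] (min_width=5, slack=6)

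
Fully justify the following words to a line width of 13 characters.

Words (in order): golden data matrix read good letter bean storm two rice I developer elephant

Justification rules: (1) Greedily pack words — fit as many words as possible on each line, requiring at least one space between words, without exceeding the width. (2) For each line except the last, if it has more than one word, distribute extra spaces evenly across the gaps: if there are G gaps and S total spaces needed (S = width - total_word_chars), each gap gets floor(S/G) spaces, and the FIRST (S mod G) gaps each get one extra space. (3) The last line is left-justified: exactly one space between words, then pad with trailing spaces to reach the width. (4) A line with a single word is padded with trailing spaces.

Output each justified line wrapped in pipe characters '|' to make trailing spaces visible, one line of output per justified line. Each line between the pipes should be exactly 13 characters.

Line 1: ['golden', 'data'] (min_width=11, slack=2)
Line 2: ['matrix', 'read'] (min_width=11, slack=2)
Line 3: ['good', 'letter'] (min_width=11, slack=2)
Line 4: ['bean', 'storm'] (min_width=10, slack=3)
Line 5: ['two', 'rice', 'I'] (min_width=10, slack=3)
Line 6: ['developer'] (min_width=9, slack=4)
Line 7: ['elephant'] (min_width=8, slack=5)

Answer: |golden   data|
|matrix   read|
|good   letter|
|bean    storm|
|two   rice  I|
|developer    |
|elephant     |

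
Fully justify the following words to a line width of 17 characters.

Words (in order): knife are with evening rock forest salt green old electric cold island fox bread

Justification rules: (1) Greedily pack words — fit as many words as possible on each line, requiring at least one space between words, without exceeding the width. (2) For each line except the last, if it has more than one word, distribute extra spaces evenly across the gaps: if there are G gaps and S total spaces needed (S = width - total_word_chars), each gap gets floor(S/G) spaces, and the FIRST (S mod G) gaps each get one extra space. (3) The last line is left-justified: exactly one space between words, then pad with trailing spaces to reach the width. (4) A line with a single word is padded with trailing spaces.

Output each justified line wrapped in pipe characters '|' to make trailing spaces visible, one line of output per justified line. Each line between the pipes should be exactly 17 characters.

Answer: |knife   are  with|
|evening      rock|
|forest salt green|
|old electric cold|
|island fox bread |

Derivation:
Line 1: ['knife', 'are', 'with'] (min_width=14, slack=3)
Line 2: ['evening', 'rock'] (min_width=12, slack=5)
Line 3: ['forest', 'salt', 'green'] (min_width=17, slack=0)
Line 4: ['old', 'electric', 'cold'] (min_width=17, slack=0)
Line 5: ['island', 'fox', 'bread'] (min_width=16, slack=1)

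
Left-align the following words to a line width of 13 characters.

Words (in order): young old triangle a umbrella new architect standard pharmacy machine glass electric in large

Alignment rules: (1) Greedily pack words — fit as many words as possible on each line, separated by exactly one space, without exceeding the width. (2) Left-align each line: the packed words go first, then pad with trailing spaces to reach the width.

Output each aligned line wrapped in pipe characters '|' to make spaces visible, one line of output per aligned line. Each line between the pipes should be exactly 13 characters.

Answer: |young old    |
|triangle a   |
|umbrella new |
|architect    |
|standard     |
|pharmacy     |
|machine glass|
|electric in  |
|large        |

Derivation:
Line 1: ['young', 'old'] (min_width=9, slack=4)
Line 2: ['triangle', 'a'] (min_width=10, slack=3)
Line 3: ['umbrella', 'new'] (min_width=12, slack=1)
Line 4: ['architect'] (min_width=9, slack=4)
Line 5: ['standard'] (min_width=8, slack=5)
Line 6: ['pharmacy'] (min_width=8, slack=5)
Line 7: ['machine', 'glass'] (min_width=13, slack=0)
Line 8: ['electric', 'in'] (min_width=11, slack=2)
Line 9: ['large'] (min_width=5, slack=8)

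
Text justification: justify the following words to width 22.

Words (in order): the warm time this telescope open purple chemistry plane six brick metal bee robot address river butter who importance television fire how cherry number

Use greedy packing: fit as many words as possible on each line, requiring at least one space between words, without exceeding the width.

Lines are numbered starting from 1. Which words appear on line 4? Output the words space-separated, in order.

Line 1: ['the', 'warm', 'time', 'this'] (min_width=18, slack=4)
Line 2: ['telescope', 'open', 'purple'] (min_width=21, slack=1)
Line 3: ['chemistry', 'plane', 'six'] (min_width=19, slack=3)
Line 4: ['brick', 'metal', 'bee', 'robot'] (min_width=21, slack=1)
Line 5: ['address', 'river', 'butter'] (min_width=20, slack=2)
Line 6: ['who', 'importance'] (min_width=14, slack=8)
Line 7: ['television', 'fire', 'how'] (min_width=19, slack=3)
Line 8: ['cherry', 'number'] (min_width=13, slack=9)

Answer: brick metal bee robot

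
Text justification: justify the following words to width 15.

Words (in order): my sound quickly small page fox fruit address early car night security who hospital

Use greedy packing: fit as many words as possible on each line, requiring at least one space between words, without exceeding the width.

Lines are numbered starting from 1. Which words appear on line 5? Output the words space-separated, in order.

Answer: car night

Derivation:
Line 1: ['my', 'sound'] (min_width=8, slack=7)
Line 2: ['quickly', 'small'] (min_width=13, slack=2)
Line 3: ['page', 'fox', 'fruit'] (min_width=14, slack=1)
Line 4: ['address', 'early'] (min_width=13, slack=2)
Line 5: ['car', 'night'] (min_width=9, slack=6)
Line 6: ['security', 'who'] (min_width=12, slack=3)
Line 7: ['hospital'] (min_width=8, slack=7)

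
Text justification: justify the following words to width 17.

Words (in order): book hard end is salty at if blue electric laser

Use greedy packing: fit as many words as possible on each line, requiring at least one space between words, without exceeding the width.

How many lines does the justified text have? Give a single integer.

Answer: 3

Derivation:
Line 1: ['book', 'hard', 'end', 'is'] (min_width=16, slack=1)
Line 2: ['salty', 'at', 'if', 'blue'] (min_width=16, slack=1)
Line 3: ['electric', 'laser'] (min_width=14, slack=3)
Total lines: 3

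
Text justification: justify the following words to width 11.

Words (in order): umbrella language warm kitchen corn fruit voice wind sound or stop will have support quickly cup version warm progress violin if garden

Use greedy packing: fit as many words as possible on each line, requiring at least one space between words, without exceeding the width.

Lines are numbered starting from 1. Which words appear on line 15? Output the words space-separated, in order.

Line 1: ['umbrella'] (min_width=8, slack=3)
Line 2: ['language'] (min_width=8, slack=3)
Line 3: ['warm'] (min_width=4, slack=7)
Line 4: ['kitchen'] (min_width=7, slack=4)
Line 5: ['corn', 'fruit'] (min_width=10, slack=1)
Line 6: ['voice', 'wind'] (min_width=10, slack=1)
Line 7: ['sound', 'or'] (min_width=8, slack=3)
Line 8: ['stop', 'will'] (min_width=9, slack=2)
Line 9: ['have'] (min_width=4, slack=7)
Line 10: ['support'] (min_width=7, slack=4)
Line 11: ['quickly', 'cup'] (min_width=11, slack=0)
Line 12: ['version'] (min_width=7, slack=4)
Line 13: ['warm'] (min_width=4, slack=7)
Line 14: ['progress'] (min_width=8, slack=3)
Line 15: ['violin', 'if'] (min_width=9, slack=2)
Line 16: ['garden'] (min_width=6, slack=5)

Answer: violin if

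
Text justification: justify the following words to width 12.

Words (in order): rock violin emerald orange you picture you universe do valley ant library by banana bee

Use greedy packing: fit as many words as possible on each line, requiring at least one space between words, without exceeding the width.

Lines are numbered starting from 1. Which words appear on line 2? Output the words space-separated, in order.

Line 1: ['rock', 'violin'] (min_width=11, slack=1)
Line 2: ['emerald'] (min_width=7, slack=5)
Line 3: ['orange', 'you'] (min_width=10, slack=2)
Line 4: ['picture', 'you'] (min_width=11, slack=1)
Line 5: ['universe', 'do'] (min_width=11, slack=1)
Line 6: ['valley', 'ant'] (min_width=10, slack=2)
Line 7: ['library', 'by'] (min_width=10, slack=2)
Line 8: ['banana', 'bee'] (min_width=10, slack=2)

Answer: emerald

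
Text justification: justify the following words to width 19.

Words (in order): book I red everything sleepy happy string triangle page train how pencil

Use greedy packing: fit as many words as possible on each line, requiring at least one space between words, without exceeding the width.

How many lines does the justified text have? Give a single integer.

Line 1: ['book', 'I', 'red'] (min_width=10, slack=9)
Line 2: ['everything', 'sleepy'] (min_width=17, slack=2)
Line 3: ['happy', 'string'] (min_width=12, slack=7)
Line 4: ['triangle', 'page', 'train'] (min_width=19, slack=0)
Line 5: ['how', 'pencil'] (min_width=10, slack=9)
Total lines: 5

Answer: 5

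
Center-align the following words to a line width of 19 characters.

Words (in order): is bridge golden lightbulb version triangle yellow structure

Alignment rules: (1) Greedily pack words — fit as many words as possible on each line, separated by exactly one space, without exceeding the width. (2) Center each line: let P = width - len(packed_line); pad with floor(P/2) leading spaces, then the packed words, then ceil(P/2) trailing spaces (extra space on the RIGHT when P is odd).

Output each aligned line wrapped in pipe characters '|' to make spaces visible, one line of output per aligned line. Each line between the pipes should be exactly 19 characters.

Line 1: ['is', 'bridge', 'golden'] (min_width=16, slack=3)
Line 2: ['lightbulb', 'version'] (min_width=17, slack=2)
Line 3: ['triangle', 'yellow'] (min_width=15, slack=4)
Line 4: ['structure'] (min_width=9, slack=10)

Answer: | is bridge golden  |
| lightbulb version |
|  triangle yellow  |
|     structure     |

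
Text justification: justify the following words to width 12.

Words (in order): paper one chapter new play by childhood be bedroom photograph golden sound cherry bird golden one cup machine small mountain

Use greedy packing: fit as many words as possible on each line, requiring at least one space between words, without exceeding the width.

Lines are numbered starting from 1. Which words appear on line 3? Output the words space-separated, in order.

Answer: play by

Derivation:
Line 1: ['paper', 'one'] (min_width=9, slack=3)
Line 2: ['chapter', 'new'] (min_width=11, slack=1)
Line 3: ['play', 'by'] (min_width=7, slack=5)
Line 4: ['childhood', 'be'] (min_width=12, slack=0)
Line 5: ['bedroom'] (min_width=7, slack=5)
Line 6: ['photograph'] (min_width=10, slack=2)
Line 7: ['golden', 'sound'] (min_width=12, slack=0)
Line 8: ['cherry', 'bird'] (min_width=11, slack=1)
Line 9: ['golden', 'one'] (min_width=10, slack=2)
Line 10: ['cup', 'machine'] (min_width=11, slack=1)
Line 11: ['small'] (min_width=5, slack=7)
Line 12: ['mountain'] (min_width=8, slack=4)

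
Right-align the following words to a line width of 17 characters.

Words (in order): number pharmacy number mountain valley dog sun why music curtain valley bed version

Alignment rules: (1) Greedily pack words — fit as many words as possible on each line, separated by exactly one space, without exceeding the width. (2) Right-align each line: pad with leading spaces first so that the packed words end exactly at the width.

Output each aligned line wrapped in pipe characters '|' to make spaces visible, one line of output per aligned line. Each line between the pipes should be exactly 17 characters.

Answer: |  number pharmacy|
|  number mountain|
|   valley dog sun|
|why music curtain|
|       valley bed|
|          version|

Derivation:
Line 1: ['number', 'pharmacy'] (min_width=15, slack=2)
Line 2: ['number', 'mountain'] (min_width=15, slack=2)
Line 3: ['valley', 'dog', 'sun'] (min_width=14, slack=3)
Line 4: ['why', 'music', 'curtain'] (min_width=17, slack=0)
Line 5: ['valley', 'bed'] (min_width=10, slack=7)
Line 6: ['version'] (min_width=7, slack=10)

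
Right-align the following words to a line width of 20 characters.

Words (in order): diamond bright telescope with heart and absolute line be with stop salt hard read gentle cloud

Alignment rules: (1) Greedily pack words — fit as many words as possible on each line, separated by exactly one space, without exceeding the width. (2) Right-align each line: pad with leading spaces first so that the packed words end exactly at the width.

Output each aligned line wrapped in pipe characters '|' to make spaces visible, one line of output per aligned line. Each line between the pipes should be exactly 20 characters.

Answer: |      diamond bright|
|telescope with heart|
|and absolute line be|
| with stop salt hard|
|   read gentle cloud|

Derivation:
Line 1: ['diamond', 'bright'] (min_width=14, slack=6)
Line 2: ['telescope', 'with', 'heart'] (min_width=20, slack=0)
Line 3: ['and', 'absolute', 'line', 'be'] (min_width=20, slack=0)
Line 4: ['with', 'stop', 'salt', 'hard'] (min_width=19, slack=1)
Line 5: ['read', 'gentle', 'cloud'] (min_width=17, slack=3)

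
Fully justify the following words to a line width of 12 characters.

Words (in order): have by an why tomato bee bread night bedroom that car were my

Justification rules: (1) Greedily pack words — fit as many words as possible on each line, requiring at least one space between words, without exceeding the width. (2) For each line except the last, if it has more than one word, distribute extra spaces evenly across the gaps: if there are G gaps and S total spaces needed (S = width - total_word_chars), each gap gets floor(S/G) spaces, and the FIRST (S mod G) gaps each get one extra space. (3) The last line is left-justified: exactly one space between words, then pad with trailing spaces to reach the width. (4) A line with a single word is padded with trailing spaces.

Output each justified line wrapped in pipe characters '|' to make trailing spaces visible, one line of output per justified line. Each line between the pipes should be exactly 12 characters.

Line 1: ['have', 'by', 'an'] (min_width=10, slack=2)
Line 2: ['why', 'tomato'] (min_width=10, slack=2)
Line 3: ['bee', 'bread'] (min_width=9, slack=3)
Line 4: ['night'] (min_width=5, slack=7)
Line 5: ['bedroom', 'that'] (min_width=12, slack=0)
Line 6: ['car', 'were', 'my'] (min_width=11, slack=1)

Answer: |have  by  an|
|why   tomato|
|bee    bread|
|night       |
|bedroom that|
|car were my |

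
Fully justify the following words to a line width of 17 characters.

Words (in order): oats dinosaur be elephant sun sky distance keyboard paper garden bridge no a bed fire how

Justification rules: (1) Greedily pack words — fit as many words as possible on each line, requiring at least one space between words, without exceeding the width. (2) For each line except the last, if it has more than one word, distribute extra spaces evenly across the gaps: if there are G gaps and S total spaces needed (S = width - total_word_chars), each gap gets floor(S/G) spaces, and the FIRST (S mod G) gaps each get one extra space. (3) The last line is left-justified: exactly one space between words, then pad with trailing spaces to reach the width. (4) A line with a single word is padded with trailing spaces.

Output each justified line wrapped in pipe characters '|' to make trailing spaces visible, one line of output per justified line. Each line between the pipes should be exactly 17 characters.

Line 1: ['oats', 'dinosaur', 'be'] (min_width=16, slack=1)
Line 2: ['elephant', 'sun', 'sky'] (min_width=16, slack=1)
Line 3: ['distance', 'keyboard'] (min_width=17, slack=0)
Line 4: ['paper', 'garden'] (min_width=12, slack=5)
Line 5: ['bridge', 'no', 'a', 'bed'] (min_width=15, slack=2)
Line 6: ['fire', 'how'] (min_width=8, slack=9)

Answer: |oats  dinosaur be|
|elephant  sun sky|
|distance keyboard|
|paper      garden|
|bridge  no  a bed|
|fire how         |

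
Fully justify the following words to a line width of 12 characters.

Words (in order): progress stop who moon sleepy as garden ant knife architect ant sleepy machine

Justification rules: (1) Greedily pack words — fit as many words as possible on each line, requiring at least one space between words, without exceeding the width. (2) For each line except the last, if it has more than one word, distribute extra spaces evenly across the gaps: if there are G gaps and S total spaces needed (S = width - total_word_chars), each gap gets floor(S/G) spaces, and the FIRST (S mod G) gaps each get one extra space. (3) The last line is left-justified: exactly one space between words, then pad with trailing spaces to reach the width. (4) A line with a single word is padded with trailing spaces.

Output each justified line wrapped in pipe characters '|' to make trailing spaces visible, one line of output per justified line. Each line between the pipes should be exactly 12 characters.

Line 1: ['progress'] (min_width=8, slack=4)
Line 2: ['stop', 'who'] (min_width=8, slack=4)
Line 3: ['moon', 'sleepy'] (min_width=11, slack=1)
Line 4: ['as', 'garden'] (min_width=9, slack=3)
Line 5: ['ant', 'knife'] (min_width=9, slack=3)
Line 6: ['architect'] (min_width=9, slack=3)
Line 7: ['ant', 'sleepy'] (min_width=10, slack=2)
Line 8: ['machine'] (min_width=7, slack=5)

Answer: |progress    |
|stop     who|
|moon  sleepy|
|as    garden|
|ant    knife|
|architect   |
|ant   sleepy|
|machine     |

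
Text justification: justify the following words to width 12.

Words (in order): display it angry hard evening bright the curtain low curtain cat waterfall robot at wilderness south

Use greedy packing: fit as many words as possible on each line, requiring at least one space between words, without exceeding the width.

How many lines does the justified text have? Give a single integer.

Line 1: ['display', 'it'] (min_width=10, slack=2)
Line 2: ['angry', 'hard'] (min_width=10, slack=2)
Line 3: ['evening'] (min_width=7, slack=5)
Line 4: ['bright', 'the'] (min_width=10, slack=2)
Line 5: ['curtain', 'low'] (min_width=11, slack=1)
Line 6: ['curtain', 'cat'] (min_width=11, slack=1)
Line 7: ['waterfall'] (min_width=9, slack=3)
Line 8: ['robot', 'at'] (min_width=8, slack=4)
Line 9: ['wilderness'] (min_width=10, slack=2)
Line 10: ['south'] (min_width=5, slack=7)
Total lines: 10

Answer: 10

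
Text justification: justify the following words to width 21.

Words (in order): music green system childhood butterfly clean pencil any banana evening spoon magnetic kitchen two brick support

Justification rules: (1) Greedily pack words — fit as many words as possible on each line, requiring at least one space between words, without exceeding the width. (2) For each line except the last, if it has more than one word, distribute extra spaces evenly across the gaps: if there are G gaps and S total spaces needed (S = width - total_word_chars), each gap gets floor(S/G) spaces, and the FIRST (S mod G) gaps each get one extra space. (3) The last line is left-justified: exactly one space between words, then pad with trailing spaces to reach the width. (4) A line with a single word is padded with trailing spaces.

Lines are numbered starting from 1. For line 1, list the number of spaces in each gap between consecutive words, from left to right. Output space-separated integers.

Answer: 3 2

Derivation:
Line 1: ['music', 'green', 'system'] (min_width=18, slack=3)
Line 2: ['childhood', 'butterfly'] (min_width=19, slack=2)
Line 3: ['clean', 'pencil', 'any'] (min_width=16, slack=5)
Line 4: ['banana', 'evening', 'spoon'] (min_width=20, slack=1)
Line 5: ['magnetic', 'kitchen', 'two'] (min_width=20, slack=1)
Line 6: ['brick', 'support'] (min_width=13, slack=8)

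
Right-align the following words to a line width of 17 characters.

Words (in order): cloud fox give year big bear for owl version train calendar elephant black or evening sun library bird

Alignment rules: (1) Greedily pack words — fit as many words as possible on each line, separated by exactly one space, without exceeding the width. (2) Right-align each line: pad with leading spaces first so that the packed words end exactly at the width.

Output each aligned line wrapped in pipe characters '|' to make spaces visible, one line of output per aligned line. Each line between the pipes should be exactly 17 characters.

Answer: |   cloud fox give|
|year big bear for|
|owl version train|
|calendar elephant|
| black or evening|
| sun library bird|

Derivation:
Line 1: ['cloud', 'fox', 'give'] (min_width=14, slack=3)
Line 2: ['year', 'big', 'bear', 'for'] (min_width=17, slack=0)
Line 3: ['owl', 'version', 'train'] (min_width=17, slack=0)
Line 4: ['calendar', 'elephant'] (min_width=17, slack=0)
Line 5: ['black', 'or', 'evening'] (min_width=16, slack=1)
Line 6: ['sun', 'library', 'bird'] (min_width=16, slack=1)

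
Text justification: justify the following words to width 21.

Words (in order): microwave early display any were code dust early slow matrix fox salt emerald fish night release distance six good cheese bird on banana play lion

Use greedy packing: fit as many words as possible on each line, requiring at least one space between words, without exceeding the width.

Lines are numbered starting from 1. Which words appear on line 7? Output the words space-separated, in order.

Answer: good cheese bird on

Derivation:
Line 1: ['microwave', 'early'] (min_width=15, slack=6)
Line 2: ['display', 'any', 'were', 'code'] (min_width=21, slack=0)
Line 3: ['dust', 'early', 'slow'] (min_width=15, slack=6)
Line 4: ['matrix', 'fox', 'salt'] (min_width=15, slack=6)
Line 5: ['emerald', 'fish', 'night'] (min_width=18, slack=3)
Line 6: ['release', 'distance', 'six'] (min_width=20, slack=1)
Line 7: ['good', 'cheese', 'bird', 'on'] (min_width=19, slack=2)
Line 8: ['banana', 'play', 'lion'] (min_width=16, slack=5)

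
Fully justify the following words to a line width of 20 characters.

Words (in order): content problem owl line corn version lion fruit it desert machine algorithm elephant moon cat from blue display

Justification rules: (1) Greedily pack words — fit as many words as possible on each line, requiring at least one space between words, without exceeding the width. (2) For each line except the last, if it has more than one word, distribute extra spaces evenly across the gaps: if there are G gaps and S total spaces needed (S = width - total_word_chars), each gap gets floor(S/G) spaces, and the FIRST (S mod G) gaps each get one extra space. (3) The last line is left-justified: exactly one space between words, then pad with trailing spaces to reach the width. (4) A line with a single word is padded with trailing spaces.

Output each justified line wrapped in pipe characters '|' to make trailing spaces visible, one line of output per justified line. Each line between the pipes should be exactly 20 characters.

Line 1: ['content', 'problem', 'owl'] (min_width=19, slack=1)
Line 2: ['line', 'corn', 'version'] (min_width=17, slack=3)
Line 3: ['lion', 'fruit', 'it', 'desert'] (min_width=20, slack=0)
Line 4: ['machine', 'algorithm'] (min_width=17, slack=3)
Line 5: ['elephant', 'moon', 'cat'] (min_width=17, slack=3)
Line 6: ['from', 'blue', 'display'] (min_width=17, slack=3)

Answer: |content  problem owl|
|line   corn  version|
|lion fruit it desert|
|machine    algorithm|
|elephant   moon  cat|
|from blue display   |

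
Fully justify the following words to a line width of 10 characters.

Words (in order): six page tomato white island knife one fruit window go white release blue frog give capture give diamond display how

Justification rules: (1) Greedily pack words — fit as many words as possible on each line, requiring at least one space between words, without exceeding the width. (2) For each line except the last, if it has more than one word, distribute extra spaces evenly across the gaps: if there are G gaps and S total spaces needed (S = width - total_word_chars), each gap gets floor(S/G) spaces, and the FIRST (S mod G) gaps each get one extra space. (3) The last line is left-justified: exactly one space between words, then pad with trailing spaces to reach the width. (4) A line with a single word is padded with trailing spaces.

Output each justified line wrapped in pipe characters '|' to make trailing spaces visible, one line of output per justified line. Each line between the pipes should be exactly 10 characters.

Line 1: ['six', 'page'] (min_width=8, slack=2)
Line 2: ['tomato'] (min_width=6, slack=4)
Line 3: ['white'] (min_width=5, slack=5)
Line 4: ['island'] (min_width=6, slack=4)
Line 5: ['knife', 'one'] (min_width=9, slack=1)
Line 6: ['fruit'] (min_width=5, slack=5)
Line 7: ['window', 'go'] (min_width=9, slack=1)
Line 8: ['white'] (min_width=5, slack=5)
Line 9: ['release'] (min_width=7, slack=3)
Line 10: ['blue', 'frog'] (min_width=9, slack=1)
Line 11: ['give'] (min_width=4, slack=6)
Line 12: ['capture'] (min_width=7, slack=3)
Line 13: ['give'] (min_width=4, slack=6)
Line 14: ['diamond'] (min_width=7, slack=3)
Line 15: ['display'] (min_width=7, slack=3)
Line 16: ['how'] (min_width=3, slack=7)

Answer: |six   page|
|tomato    |
|white     |
|island    |
|knife  one|
|fruit     |
|window  go|
|white     |
|release   |
|blue  frog|
|give      |
|capture   |
|give      |
|diamond   |
|display   |
|how       |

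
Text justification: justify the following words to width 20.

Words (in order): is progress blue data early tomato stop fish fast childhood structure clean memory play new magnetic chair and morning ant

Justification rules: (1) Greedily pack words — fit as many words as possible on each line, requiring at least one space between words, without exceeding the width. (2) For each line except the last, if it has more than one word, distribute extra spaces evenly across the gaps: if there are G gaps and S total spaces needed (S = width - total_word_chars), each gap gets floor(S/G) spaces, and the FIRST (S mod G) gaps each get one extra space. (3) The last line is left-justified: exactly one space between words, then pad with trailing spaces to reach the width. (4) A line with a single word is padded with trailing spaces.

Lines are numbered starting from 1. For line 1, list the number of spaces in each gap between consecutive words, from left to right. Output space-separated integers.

Line 1: ['is', 'progress', 'blue'] (min_width=16, slack=4)
Line 2: ['data', 'early', 'tomato'] (min_width=17, slack=3)
Line 3: ['stop', 'fish', 'fast'] (min_width=14, slack=6)
Line 4: ['childhood', 'structure'] (min_width=19, slack=1)
Line 5: ['clean', 'memory', 'play'] (min_width=17, slack=3)
Line 6: ['new', 'magnetic', 'chair'] (min_width=18, slack=2)
Line 7: ['and', 'morning', 'ant'] (min_width=15, slack=5)

Answer: 3 3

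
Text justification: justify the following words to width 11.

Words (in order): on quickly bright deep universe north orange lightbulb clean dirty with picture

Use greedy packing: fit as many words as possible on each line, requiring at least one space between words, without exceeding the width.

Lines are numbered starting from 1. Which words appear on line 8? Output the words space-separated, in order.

Line 1: ['on', 'quickly'] (min_width=10, slack=1)
Line 2: ['bright', 'deep'] (min_width=11, slack=0)
Line 3: ['universe'] (min_width=8, slack=3)
Line 4: ['north'] (min_width=5, slack=6)
Line 5: ['orange'] (min_width=6, slack=5)
Line 6: ['lightbulb'] (min_width=9, slack=2)
Line 7: ['clean', 'dirty'] (min_width=11, slack=0)
Line 8: ['with'] (min_width=4, slack=7)
Line 9: ['picture'] (min_width=7, slack=4)

Answer: with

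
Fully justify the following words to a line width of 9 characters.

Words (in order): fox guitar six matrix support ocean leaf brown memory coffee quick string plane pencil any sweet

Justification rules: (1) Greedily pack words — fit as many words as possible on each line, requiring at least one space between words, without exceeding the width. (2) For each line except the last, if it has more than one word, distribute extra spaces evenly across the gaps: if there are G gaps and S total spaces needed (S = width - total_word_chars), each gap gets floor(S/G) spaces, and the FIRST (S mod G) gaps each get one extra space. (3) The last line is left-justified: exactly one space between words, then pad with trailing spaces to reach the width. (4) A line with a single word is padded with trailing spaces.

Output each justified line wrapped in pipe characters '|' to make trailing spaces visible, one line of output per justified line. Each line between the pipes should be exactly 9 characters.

Line 1: ['fox'] (min_width=3, slack=6)
Line 2: ['guitar'] (min_width=6, slack=3)
Line 3: ['six'] (min_width=3, slack=6)
Line 4: ['matrix'] (min_width=6, slack=3)
Line 5: ['support'] (min_width=7, slack=2)
Line 6: ['ocean'] (min_width=5, slack=4)
Line 7: ['leaf'] (min_width=4, slack=5)
Line 8: ['brown'] (min_width=5, slack=4)
Line 9: ['memory'] (min_width=6, slack=3)
Line 10: ['coffee'] (min_width=6, slack=3)
Line 11: ['quick'] (min_width=5, slack=4)
Line 12: ['string'] (min_width=6, slack=3)
Line 13: ['plane'] (min_width=5, slack=4)
Line 14: ['pencil'] (min_width=6, slack=3)
Line 15: ['any', 'sweet'] (min_width=9, slack=0)

Answer: |fox      |
|guitar   |
|six      |
|matrix   |
|support  |
|ocean    |
|leaf     |
|brown    |
|memory   |
|coffee   |
|quick    |
|string   |
|plane    |
|pencil   |
|any sweet|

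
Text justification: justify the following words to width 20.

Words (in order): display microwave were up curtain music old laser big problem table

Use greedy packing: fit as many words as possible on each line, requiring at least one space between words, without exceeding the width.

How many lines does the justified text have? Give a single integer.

Answer: 4

Derivation:
Line 1: ['display', 'microwave'] (min_width=17, slack=3)
Line 2: ['were', 'up', 'curtain'] (min_width=15, slack=5)
Line 3: ['music', 'old', 'laser', 'big'] (min_width=19, slack=1)
Line 4: ['problem', 'table'] (min_width=13, slack=7)
Total lines: 4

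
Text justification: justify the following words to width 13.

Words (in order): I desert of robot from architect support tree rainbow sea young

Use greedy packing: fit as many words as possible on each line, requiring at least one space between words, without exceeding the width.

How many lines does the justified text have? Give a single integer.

Answer: 6

Derivation:
Line 1: ['I', 'desert', 'of'] (min_width=11, slack=2)
Line 2: ['robot', 'from'] (min_width=10, slack=3)
Line 3: ['architect'] (min_width=9, slack=4)
Line 4: ['support', 'tree'] (min_width=12, slack=1)
Line 5: ['rainbow', 'sea'] (min_width=11, slack=2)
Line 6: ['young'] (min_width=5, slack=8)
Total lines: 6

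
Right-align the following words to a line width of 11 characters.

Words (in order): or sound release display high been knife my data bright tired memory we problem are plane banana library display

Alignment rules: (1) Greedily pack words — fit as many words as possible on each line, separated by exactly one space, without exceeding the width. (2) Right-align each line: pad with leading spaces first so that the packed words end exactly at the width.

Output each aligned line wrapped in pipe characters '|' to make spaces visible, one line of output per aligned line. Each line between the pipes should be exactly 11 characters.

Line 1: ['or', 'sound'] (min_width=8, slack=3)
Line 2: ['release'] (min_width=7, slack=4)
Line 3: ['display'] (min_width=7, slack=4)
Line 4: ['high', 'been'] (min_width=9, slack=2)
Line 5: ['knife', 'my'] (min_width=8, slack=3)
Line 6: ['data', 'bright'] (min_width=11, slack=0)
Line 7: ['tired'] (min_width=5, slack=6)
Line 8: ['memory', 'we'] (min_width=9, slack=2)
Line 9: ['problem', 'are'] (min_width=11, slack=0)
Line 10: ['plane'] (min_width=5, slack=6)
Line 11: ['banana'] (min_width=6, slack=5)
Line 12: ['library'] (min_width=7, slack=4)
Line 13: ['display'] (min_width=7, slack=4)

Answer: |   or sound|
|    release|
|    display|
|  high been|
|   knife my|
|data bright|
|      tired|
|  memory we|
|problem are|
|      plane|
|     banana|
|    library|
|    display|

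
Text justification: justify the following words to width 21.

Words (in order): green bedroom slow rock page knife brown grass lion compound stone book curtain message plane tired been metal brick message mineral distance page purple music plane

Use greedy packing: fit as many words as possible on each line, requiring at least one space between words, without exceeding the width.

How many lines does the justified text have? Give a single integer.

Answer: 9

Derivation:
Line 1: ['green', 'bedroom', 'slow'] (min_width=18, slack=3)
Line 2: ['rock', 'page', 'knife', 'brown'] (min_width=21, slack=0)
Line 3: ['grass', 'lion', 'compound'] (min_width=19, slack=2)
Line 4: ['stone', 'book', 'curtain'] (min_width=18, slack=3)
Line 5: ['message', 'plane', 'tired'] (min_width=19, slack=2)
Line 6: ['been', 'metal', 'brick'] (min_width=16, slack=5)
Line 7: ['message', 'mineral'] (min_width=15, slack=6)
Line 8: ['distance', 'page', 'purple'] (min_width=20, slack=1)
Line 9: ['music', 'plane'] (min_width=11, slack=10)
Total lines: 9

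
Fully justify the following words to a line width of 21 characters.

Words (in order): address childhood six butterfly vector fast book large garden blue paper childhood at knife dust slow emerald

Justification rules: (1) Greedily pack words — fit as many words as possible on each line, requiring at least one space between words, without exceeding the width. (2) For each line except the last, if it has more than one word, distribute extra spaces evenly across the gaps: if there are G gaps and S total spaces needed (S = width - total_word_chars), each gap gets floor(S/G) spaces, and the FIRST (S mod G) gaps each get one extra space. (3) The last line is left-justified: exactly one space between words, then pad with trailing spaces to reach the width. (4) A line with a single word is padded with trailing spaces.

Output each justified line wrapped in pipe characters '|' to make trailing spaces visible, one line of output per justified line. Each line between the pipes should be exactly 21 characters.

Line 1: ['address', 'childhood', 'six'] (min_width=21, slack=0)
Line 2: ['butterfly', 'vector', 'fast'] (min_width=21, slack=0)
Line 3: ['book', 'large', 'garden'] (min_width=17, slack=4)
Line 4: ['blue', 'paper', 'childhood'] (min_width=20, slack=1)
Line 5: ['at', 'knife', 'dust', 'slow'] (min_width=18, slack=3)
Line 6: ['emerald'] (min_width=7, slack=14)

Answer: |address childhood six|
|butterfly vector fast|
|book   large   garden|
|blue  paper childhood|
|at  knife  dust  slow|
|emerald              |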